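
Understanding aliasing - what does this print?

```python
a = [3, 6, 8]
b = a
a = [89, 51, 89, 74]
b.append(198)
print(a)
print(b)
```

Key concept: rebinding vs mutation: a is rebound to a new list, b still points at the original.
Step by step:
`a = [3, 6, 8]` → a = [3, 6, 8]
`b = a` → b = [3, 6, 8] (same object as a)
`a = [89, 51, 89, 74]` → a = [89, 51, 89, 74]
`b.append(198)` → b = [3, 6, 8, 198]
`print(a)` → prints [89, 51, 89, 74]
`print(b)` → prints [3, 6, 8, 198]

Answer:
[89, 51, 89, 74]
[3, 6, 8, 198]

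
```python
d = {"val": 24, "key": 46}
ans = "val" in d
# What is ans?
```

Trace:
`d = {"val": 24, "key": 46}` → d = {'val': 24, 'key': 46}
`ans = "val" in d` → ans = True
So ans = True

Answer: True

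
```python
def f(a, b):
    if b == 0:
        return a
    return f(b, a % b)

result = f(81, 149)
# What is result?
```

f(81, 149) -> f(149, 81) -> f(81, 68) -> f(68, 13) -> f(13, 3) -> f(3, 1) -> f(1, 0) -> 1

Answer: 1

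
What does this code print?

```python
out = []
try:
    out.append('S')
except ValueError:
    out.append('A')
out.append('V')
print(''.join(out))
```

Execution trace: 'S' (try body, no exception) → 'V' (after the try/except). Output: SV

Answer: SV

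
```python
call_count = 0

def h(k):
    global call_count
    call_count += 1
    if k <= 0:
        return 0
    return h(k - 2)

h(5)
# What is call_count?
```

Linear recursion stepping by 2: 4 calls from k=5 down to ≤0.

Answer: 4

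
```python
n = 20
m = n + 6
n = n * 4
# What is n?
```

Trace:
`n = 20` → n = 20
`m = n + 6` → m = 26
`n = n * 4` → n = 80
So n = 80

Answer: 80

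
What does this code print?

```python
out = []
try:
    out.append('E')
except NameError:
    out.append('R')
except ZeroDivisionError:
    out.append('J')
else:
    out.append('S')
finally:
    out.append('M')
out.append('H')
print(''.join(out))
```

Execution trace: 'E' (try body, no exception) → 'S' (else) → 'M' (finally) → 'H' (after the try/except). Output: ESMH

Answer: ESMH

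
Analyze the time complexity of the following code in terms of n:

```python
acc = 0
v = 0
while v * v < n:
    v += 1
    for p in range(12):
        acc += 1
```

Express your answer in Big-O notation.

Each loop level contributes: √n × 1. Multiplying the contributions gives O(√n).

Answer: O(√n)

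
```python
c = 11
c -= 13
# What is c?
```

Trace:
`c = 11` → c = 11
`c -= 13` → c = -2
So c = -2

Answer: -2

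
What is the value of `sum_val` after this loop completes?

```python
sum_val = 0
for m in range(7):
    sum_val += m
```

Sum of 0 to 6 = 21
`sum_val` takes the values: 0 → 1 → 3 → 6 → 10 → 15 → 21

Answer: 21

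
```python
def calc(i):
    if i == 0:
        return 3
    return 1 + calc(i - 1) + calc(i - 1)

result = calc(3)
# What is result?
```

calc(i) = 1 + 2·calc(i-1), calc(0)=3. Closed form: (3+1)·2^3 - 1 = 31.

Answer: 31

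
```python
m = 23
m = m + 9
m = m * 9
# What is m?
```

Trace:
`m = 23` → m = 23
`m = m + 9` → m = 32
`m = m * 9` → m = 288
So m = 288

Answer: 288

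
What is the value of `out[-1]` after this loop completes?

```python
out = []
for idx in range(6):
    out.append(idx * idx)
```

Last element of squares 0 to 5
`out` takes the values: [] → [0] → [0, 1] → [0, 1, 4] → [0, 1, 4, 9] → [0, 1, 4, 9, 16] → [0, 1, 4, 9, 16, 25]
So `out[-1]` = 25

Answer: 25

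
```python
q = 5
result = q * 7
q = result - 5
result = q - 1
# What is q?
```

Trace:
`q = 5` → q = 5
`result = q * 7` → result = 35
`q = result - 5` → q = 30
`result = q - 1` → result = 29
So q = 30

Answer: 30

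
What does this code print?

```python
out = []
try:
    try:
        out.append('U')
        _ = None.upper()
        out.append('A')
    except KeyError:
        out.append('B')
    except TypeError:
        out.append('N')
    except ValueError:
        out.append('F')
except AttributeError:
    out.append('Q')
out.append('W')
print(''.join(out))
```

Execution trace: 'U' (try body) → 'Q' (outer except AttributeError) → 'W' (after the try/except). Output: UQW

Answer: UQW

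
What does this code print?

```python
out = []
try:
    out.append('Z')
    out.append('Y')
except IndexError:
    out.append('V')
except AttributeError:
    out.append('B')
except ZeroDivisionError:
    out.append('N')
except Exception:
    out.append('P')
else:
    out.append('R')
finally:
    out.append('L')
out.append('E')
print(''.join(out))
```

Execution trace: 'Z' (try body) → 'Y' (try body, no exception) → 'R' (else) → 'L' (finally) → 'E' (after the try/except). Output: ZYRLE

Answer: ZYRLE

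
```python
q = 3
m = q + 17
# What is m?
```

Trace:
`q = 3` → q = 3
`m = q + 17` → m = 20
So m = 20

Answer: 20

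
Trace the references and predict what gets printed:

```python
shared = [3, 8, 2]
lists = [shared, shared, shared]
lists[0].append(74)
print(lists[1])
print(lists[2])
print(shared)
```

Key concept: list of same reference.
Step by step:
`shared = [3, 8, 2]` → shared = [3, 8, 2]
`lists = [shared, shared, shared]` → lists = [[3, 8, 2], [3, 8, 2], [3, 8, 2]]
`lists[0].append(74)` → shared = [3, 8, 2, 74]; lists = [[3, 8, 2, 74], [3, 8, 2, 74], [3, 8, 2, 74]]
`print(lists[1])` → prints [3, 8, 2, 74]
`print(lists[2])` → prints [3, 8, 2, 74]
`print(shared)` → prints [3, 8, 2, 74]

Answer:
[3, 8, 2, 74]
[3, 8, 2, 74]
[3, 8, 2, 74]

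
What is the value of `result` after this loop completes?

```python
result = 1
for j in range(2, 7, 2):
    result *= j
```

Product of even numbers 2 to 6
`result` takes the values: 1 → 2 → 8 → 48

Answer: 48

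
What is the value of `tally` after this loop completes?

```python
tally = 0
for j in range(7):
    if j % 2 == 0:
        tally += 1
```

Count numbers divisible by 2 in range(7)
`tally` takes the values: 0 → 1 → 2 → 3 → 4

Answer: 4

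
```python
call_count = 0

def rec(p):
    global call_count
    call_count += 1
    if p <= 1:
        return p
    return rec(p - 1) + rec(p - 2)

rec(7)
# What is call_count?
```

Calls(p) = 1 + Calls(p-1) + Calls(p-2); Calls(0)=Calls(1)=1. For p=7 this gives 41.

Answer: 41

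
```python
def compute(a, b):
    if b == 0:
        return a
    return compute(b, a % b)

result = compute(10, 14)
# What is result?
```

compute(10, 14) -> compute(14, 10) -> compute(10, 4) -> compute(4, 2) -> compute(2, 0) -> 2

Answer: 2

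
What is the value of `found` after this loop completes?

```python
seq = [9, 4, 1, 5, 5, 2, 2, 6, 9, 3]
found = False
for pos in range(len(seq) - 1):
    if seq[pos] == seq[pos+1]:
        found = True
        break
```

Check consecutive duplicates in [9, 4, 1, 5, 5, 2, 2, 6, 9, 3]
`found` takes the values: False → True

Answer: True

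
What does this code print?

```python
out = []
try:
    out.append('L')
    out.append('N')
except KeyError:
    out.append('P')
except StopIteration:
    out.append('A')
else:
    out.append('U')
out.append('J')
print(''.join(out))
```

Execution trace: 'L' (try body) → 'N' (try body, no exception) → 'U' (else) → 'J' (after the try/except). Output: LNUJ

Answer: LNUJ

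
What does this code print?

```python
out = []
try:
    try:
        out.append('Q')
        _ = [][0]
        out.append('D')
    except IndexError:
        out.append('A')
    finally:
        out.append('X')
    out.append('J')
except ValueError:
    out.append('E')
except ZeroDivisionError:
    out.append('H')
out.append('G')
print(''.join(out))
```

Execution trace: 'Q' (inner try body) → 'A' (inner except IndexError) → 'X' (inner finally) → 'J' (try body, no exception) → 'G' (after the try/except). Output: QAXJG

Answer: QAXJG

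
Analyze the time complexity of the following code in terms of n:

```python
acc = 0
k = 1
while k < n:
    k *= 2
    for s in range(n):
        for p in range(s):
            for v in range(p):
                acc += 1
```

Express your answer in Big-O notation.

Each loop level contributes: log n × n × n × n. Multiplying the contributions gives O(n^3 log n).

Answer: O(n^3 log n)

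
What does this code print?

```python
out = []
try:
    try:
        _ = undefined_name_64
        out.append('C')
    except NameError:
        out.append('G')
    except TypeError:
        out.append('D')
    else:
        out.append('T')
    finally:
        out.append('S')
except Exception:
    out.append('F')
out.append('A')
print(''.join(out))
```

Execution trace: 'G' (inner except NameError) → 'S' (inner finally) → 'A' (after the try/except). Output: GSA

Answer: GSA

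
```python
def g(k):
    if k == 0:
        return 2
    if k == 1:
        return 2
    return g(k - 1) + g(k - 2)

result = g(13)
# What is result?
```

Build up from base cases: g(0)=2, g(1)=2, g(2)=4, g(3)=6, g(4)=10, g(5)=16, g(6)=26, ..., g(13)=754

Answer: 754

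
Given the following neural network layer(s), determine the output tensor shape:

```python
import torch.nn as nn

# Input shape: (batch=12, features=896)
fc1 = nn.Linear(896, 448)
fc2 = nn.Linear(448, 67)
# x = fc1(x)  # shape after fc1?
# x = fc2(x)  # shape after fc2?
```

Input: (12, 896) -> after fc1: (12, 448) -> Output: (12, 67)

Answer: (12, 67)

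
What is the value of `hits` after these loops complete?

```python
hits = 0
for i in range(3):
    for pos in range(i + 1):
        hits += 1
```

Triangle: 1 + 2 + ... + 3
`hits` takes the values: 0 → 1 → 2 → 3 → 4 → 5 → 6

Answer: 6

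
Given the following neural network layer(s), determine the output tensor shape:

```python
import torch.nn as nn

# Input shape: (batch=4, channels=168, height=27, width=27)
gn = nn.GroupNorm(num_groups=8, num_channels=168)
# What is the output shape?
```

Input: (4, 168, 27, 27) -> Output: (4, 168, 27, 27)

Answer: (4, 168, 27, 27)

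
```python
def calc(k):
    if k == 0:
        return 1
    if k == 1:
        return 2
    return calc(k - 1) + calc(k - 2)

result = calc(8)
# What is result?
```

Build up from base cases: calc(0)=1, calc(1)=2, calc(2)=3, calc(3)=5, calc(4)=8, calc(5)=13, calc(6)=21, ..., calc(8)=55

Answer: 55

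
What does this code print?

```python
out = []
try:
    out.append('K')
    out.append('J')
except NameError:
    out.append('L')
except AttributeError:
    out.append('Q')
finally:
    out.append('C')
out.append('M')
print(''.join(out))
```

Execution trace: 'K' (try body) → 'J' (try body, no exception) → 'C' (finally) → 'M' (after the try/except). Output: KJCM

Answer: KJCM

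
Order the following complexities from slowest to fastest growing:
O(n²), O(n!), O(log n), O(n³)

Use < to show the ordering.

Ordered by growth rate: O(log n) < O(n²) < O(n³) < O(n!)

Answer: O(log n) < O(n²) < O(n³) < O(n!)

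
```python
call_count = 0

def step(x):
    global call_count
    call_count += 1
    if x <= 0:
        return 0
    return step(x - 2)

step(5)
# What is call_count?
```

Linear recursion stepping by 2: 4 calls from x=5 down to ≤0.

Answer: 4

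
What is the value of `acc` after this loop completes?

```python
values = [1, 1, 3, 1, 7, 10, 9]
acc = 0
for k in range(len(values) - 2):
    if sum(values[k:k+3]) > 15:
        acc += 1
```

Count windows with sum > 15
`acc` takes the values: 0 → 1 → 2

Answer: 2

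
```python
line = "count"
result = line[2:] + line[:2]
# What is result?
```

Trace:
`line = "count"` → line = 'count'
`result = line[2:] + line[:2]` → result = 'untco'
So result = 'untco'

Answer: 'untco'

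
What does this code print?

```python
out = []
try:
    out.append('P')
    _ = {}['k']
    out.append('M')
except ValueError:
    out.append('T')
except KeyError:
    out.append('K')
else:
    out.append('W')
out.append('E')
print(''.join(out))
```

Execution trace: 'P' (try body) → 'K' (except KeyError) → 'E' (after the try/except). Output: PKE

Answer: PKE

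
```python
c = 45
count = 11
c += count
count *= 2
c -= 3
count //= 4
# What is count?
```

Trace:
`c = 45` → c = 45
`count = 11` → count = 11
`c += count` → c = 56
`count *= 2` → count = 22
`c -= 3` → c = 53
`count //= 4` → count = 5
So count = 5

Answer: 5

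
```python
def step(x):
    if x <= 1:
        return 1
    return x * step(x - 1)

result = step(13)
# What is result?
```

step(13) = 13 * 12 * 11 * 10 * 9 * 8 * 7 * 6 * 5 * 4 * 3 * 2 * 1 = 6227020800

Answer: 6227020800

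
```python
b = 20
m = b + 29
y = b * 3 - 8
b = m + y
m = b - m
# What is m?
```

Trace:
`b = 20` → b = 20
`m = b + 29` → m = 49
`y = b * 3 - 8` → y = 52
`b = m + y` → b = 101
`m = b - m` → m = 52
So m = 52

Answer: 52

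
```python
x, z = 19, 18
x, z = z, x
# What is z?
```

Trace:
`x, z = 19, 18` → x = 19; z = 18
`x, z = z, x` → x = 18; z = 19
So z = 19

Answer: 19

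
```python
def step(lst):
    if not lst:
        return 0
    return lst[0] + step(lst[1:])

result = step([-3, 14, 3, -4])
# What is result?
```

(-3) + 14 + 3 + (-4) + 0 = 10

Answer: 10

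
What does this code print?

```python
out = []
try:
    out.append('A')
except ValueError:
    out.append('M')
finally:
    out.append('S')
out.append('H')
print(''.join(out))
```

Execution trace: 'A' (try body, no exception) → 'S' (finally) → 'H' (after the try/except). Output: ASH

Answer: ASH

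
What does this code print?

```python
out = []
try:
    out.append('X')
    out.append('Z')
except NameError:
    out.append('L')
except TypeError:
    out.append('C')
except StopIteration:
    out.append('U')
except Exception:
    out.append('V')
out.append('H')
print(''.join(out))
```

Execution trace: 'X' (try body) → 'Z' (try body, no exception) → 'H' (after the try/except). Output: XZH

Answer: XZH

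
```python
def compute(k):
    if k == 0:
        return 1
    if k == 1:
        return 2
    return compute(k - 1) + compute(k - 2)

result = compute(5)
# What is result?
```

Build up from base cases: compute(0)=1, compute(1)=2, compute(2)=3, compute(3)=5, compute(4)=8, compute(5)=13

Answer: 13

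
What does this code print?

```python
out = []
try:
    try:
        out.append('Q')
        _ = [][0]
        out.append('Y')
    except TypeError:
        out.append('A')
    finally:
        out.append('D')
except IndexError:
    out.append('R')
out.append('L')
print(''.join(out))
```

Execution trace: 'Q' (try body) → 'D' (finally) → 'R' (outer except IndexError) → 'L' (after the try/except). Output: QDRL

Answer: QDRL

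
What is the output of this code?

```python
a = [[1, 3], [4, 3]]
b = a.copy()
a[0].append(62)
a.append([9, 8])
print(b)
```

Key concept: shallow copy with nested lists.
Step by step:
`a = [[1, 3], [4, 3]]` → a = [[1, 3], [4, 3]]
`b = a.copy()` → b = [[1, 3], [4, 3]]
`a[0].append(62)` → a = [[1, 3, 62], [4, 3]]; b = [[1, 3, 62], [4, 3]]
`a.append([9, 8])` → a = [[1, 3, 62], [4, 3], [9, 8]]
`print(b)` → prints [[1, 3, 62], [4, 3]]

Answer: [[1, 3, 62], [4, 3]]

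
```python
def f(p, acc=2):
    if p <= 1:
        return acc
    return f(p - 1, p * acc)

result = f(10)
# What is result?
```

Accumulator trace (n, acc): (10, 2) -> (9, 20) -> (8, 180) -> (7, 1440) -> (6, 10080) -> (5, 60480) -> (4, 302400) -> (3, 1209600) -> (2, 3628800) -> (1, 7257600) -> return 7257600

Answer: 7257600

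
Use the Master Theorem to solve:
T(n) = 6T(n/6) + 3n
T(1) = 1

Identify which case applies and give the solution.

a=6, b=6, f(n)=3n. log_6(6) = 1. Since c=1 = 1, Case 2 applies: T(n) = Θ(n^log_b(a) · log n) = O(n log n).

Answer: O(n log n) - Case 2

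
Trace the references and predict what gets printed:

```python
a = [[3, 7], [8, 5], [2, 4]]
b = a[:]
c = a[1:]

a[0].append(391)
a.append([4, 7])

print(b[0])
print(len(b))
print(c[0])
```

Key concept: slice with nested mutation.
Step by step:
`a = [[3, 7], [8, 5], [2, 4]]` → a = [[3, 7], [8, 5], [2, 4]]
`b = a[:]` → b = [[3, 7], [8, 5], [2, 4]]
`c = a[1:]` → c = [[8, 5], [2, 4]]
`a[0].append(391)` → a = [[3, 7, 391], [8, 5], [2, 4]]; b = [[3, 7, 391], [8, 5], [2, 4]]
`a.append([4, 7])` → a = [[3, 7, 391], [8, 5], [2, 4], [4, 7]]
`print(b[0])` → prints [3, 7, 391]
`print(len(b))` → prints 3
`print(c[0])` → prints [8, 5]

Answer:
[3, 7, 391]
3
[8, 5]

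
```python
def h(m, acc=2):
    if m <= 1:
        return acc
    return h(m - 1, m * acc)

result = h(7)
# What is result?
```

Accumulator trace (n, acc): (7, 2) -> (6, 14) -> (5, 84) -> (4, 420) -> (3, 1680) -> (2, 5040) -> (1, 10080) -> return 10080

Answer: 10080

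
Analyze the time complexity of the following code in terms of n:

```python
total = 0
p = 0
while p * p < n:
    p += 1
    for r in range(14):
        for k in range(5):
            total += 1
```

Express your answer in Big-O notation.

Each loop level contributes: √n × 1 × 1. Multiplying the contributions gives O(√n).

Answer: O(√n)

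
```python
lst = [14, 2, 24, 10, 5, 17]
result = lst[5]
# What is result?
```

Trace:
`lst = [14, 2, 24, 10, 5, 17]` → lst = [14, 2, 24, 10, 5, 17]
`result = lst[5]` → result = 17
So result = 17

Answer: 17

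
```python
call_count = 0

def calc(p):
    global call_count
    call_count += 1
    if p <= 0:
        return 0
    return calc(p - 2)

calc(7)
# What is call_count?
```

Linear recursion stepping by 2: 5 calls from p=7 down to ≤0.

Answer: 5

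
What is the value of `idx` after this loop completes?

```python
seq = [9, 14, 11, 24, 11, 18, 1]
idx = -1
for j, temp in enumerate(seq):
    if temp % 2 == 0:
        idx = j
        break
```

First even number index in [9, 14, 11, 24, 11, 18, 1]
`idx` takes the values: -1 → 1

Answer: 1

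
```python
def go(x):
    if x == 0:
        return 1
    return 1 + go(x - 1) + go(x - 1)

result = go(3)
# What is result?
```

go(x) = 1 + 2·go(x-1), go(0)=1. Closed form: (1+1)·2^3 - 1 = 15.

Answer: 15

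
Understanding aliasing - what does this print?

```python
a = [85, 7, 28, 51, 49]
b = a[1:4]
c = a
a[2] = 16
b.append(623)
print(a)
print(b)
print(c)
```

Key concept: slice vs alias.
Step by step:
`a = [85, 7, 28, 51, 49]` → a = [85, 7, 28, 51, 49]
`b = a[1:4]` → b = [7, 28, 51]
`c = a` → c = [85, 7, 28, 51, 49] (same object as a)
`a[2] = 16` → a = [85, 7, 16, 51, 49] (same object as c); c = [85, 7, 16, 51, 49] (same object as a)
`b.append(623)` → b = [7, 28, 51, 623]
`print(a)` → prints [85, 7, 16, 51, 49]
`print(b)` → prints [7, 28, 51, 623]
`print(c)` → prints [85, 7, 16, 51, 49]

Answer:
[85, 7, 16, 51, 49]
[7, 28, 51, 623]
[85, 7, 16, 51, 49]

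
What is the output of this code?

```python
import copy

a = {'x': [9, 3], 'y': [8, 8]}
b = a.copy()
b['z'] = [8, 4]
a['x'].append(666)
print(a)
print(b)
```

Key concept: shallow copy of dict with mutable values.
Step by step:
`a = {'x': [9, 3], 'y': [8, 8]}` → a = {'x': [9, 3], 'y': [8, 8]}
`b = a.copy()` → b = {'x': [9, 3], 'y': [8, 8]}
`b['z'] = [8, 4]` → b = {'x': [9, 3], 'y': [8, 8], 'z': [8, 4]}
`a['x'].append(666)` → a = {'x': [9, 3, 666], 'y': [8, 8]}; b = {'x': [9, 3, 666], 'y': [8, 8], 'z': [8, 4]}
`print(a)` → prints {'x': [9, 3, 666], 'y': [8, 8]}
`print(b)` → prints {'x': [9, 3, 666], 'y': [8, 8], 'z': [8, 4]}

Answer:
{'x': [9, 3, 666], 'y': [8, 8]}
{'x': [9, 3, 666], 'y': [8, 8], 'z': [8, 4]}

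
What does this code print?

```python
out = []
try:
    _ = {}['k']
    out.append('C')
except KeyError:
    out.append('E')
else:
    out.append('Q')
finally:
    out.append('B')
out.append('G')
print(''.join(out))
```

Execution trace: 'E' (except KeyError) → 'B' (finally) → 'G' (after the try/except). Output: EBG

Answer: EBG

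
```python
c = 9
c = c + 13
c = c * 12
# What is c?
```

Trace:
`c = 9` → c = 9
`c = c + 13` → c = 22
`c = c * 12` → c = 264
So c = 264

Answer: 264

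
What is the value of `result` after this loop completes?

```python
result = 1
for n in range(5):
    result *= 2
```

2^5 = 32
`result` takes the values: 1 → 2 → 4 → 8 → 16 → 32

Answer: 32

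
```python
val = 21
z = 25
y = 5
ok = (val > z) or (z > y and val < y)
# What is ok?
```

Trace:
`val = 21` → val = 21
`z = 25` → z = 25
`y = 5` → y = 5
`ok = (val > z) or (z > y and val < y)` → ok = False
So ok = False

Answer: False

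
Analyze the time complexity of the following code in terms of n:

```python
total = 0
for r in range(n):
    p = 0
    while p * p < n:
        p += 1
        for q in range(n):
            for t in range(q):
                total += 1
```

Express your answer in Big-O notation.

Each loop level contributes: n × √n × n × n. Multiplying the contributions gives O(n^3√n).

Answer: O(n^3√n)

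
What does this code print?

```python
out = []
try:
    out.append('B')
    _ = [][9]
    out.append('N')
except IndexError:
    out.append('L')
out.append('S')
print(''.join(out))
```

Execution trace: 'B' (try body) → 'L' (except IndexError) → 'S' (after the try/except). Output: BLS

Answer: BLS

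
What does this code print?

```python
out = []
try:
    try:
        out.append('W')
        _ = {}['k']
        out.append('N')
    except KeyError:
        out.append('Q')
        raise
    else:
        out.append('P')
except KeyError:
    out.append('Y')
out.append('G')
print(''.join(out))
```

Execution trace: 'W' (inner try body) → 'Q' (inner except KeyError) → 'Y' (outer except KeyError) → 'G' (after the try/except). Output: WQYG

Answer: WQYG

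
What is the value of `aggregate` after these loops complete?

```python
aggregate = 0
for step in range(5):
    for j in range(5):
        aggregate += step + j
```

Sum of all step+j for step,j in 5x5
`aggregate` takes the values: 0 → 1 → 3 → 6 → 10 → 11 → 13 → 16 → 20 → 25 → 27 → 30 → 34 → 39 → 45 → 48 → 52 → 57 → 63 → 70 → 74 → 79 → 85 → 92 → 100

Answer: 100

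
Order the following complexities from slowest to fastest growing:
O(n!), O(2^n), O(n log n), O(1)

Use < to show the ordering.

Ordered by growth rate: O(1) < O(n log n) < O(2^n) < O(n!)

Answer: O(1) < O(n log n) < O(2^n) < O(n!)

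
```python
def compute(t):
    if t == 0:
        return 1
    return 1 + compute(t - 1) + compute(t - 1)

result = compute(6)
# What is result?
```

compute(t) = 1 + 2·compute(t-1), compute(0)=1. Closed form: (1+1)·2^6 - 1 = 127.

Answer: 127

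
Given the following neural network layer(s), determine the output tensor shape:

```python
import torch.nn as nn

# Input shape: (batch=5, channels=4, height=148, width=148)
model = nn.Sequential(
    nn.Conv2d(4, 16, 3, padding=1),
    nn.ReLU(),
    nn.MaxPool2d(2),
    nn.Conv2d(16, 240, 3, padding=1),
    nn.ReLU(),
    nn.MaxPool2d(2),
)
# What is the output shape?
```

Input: (5, 4, 148, 148) -> after first Conv2d: (5, 16, 148, 148) -> after first MaxPool2d: (5, 16, 74, 74) -> after second Conv2d: (5, 240, 74, 74) -> Output: (5, 240, 37, 37)

Answer: (5, 240, 37, 37)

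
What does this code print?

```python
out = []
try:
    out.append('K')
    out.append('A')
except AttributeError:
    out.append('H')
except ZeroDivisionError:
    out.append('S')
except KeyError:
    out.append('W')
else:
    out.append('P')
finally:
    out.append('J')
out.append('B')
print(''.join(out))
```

Execution trace: 'K' (try body) → 'A' (try body, no exception) → 'P' (else) → 'J' (finally) → 'B' (after the try/except). Output: KAPJB

Answer: KAPJB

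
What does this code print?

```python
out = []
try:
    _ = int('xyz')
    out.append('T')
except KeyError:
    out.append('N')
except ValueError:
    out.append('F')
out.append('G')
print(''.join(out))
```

Execution trace: 'F' (except ValueError) → 'G' (after the try/except). Output: FG

Answer: FG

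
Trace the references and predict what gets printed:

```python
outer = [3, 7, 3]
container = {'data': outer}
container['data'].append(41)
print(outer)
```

Key concept: dict holds reference to list.
Step by step:
`outer = [3, 7, 3]` → outer = [3, 7, 3]
`container = {'data': outer}` → container = {'data': [3, 7, 3]}
`container['data'].append(41)` → outer = [3, 7, 3, 41]; container = {'data': [3, 7, 3, 41]}
`print(outer)` → prints [3, 7, 3, 41]

Answer: [3, 7, 3, 41]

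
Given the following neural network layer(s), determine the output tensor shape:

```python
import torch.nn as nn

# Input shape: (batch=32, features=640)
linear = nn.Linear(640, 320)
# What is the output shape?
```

Input: (32, 640) -> Output: (32, 320)

Answer: (32, 320)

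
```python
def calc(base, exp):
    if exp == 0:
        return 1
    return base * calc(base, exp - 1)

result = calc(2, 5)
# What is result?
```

calc(2, 5) = 2 * 2 * 2 * 2 * 2 = 32

Answer: 32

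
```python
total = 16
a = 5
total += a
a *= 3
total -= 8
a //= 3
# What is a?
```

Trace:
`total = 16` → total = 16
`a = 5` → a = 5
`total += a` → total = 21
`a *= 3` → a = 15
`total -= 8` → total = 13
`a //= 3` → a = 5
So a = 5

Answer: 5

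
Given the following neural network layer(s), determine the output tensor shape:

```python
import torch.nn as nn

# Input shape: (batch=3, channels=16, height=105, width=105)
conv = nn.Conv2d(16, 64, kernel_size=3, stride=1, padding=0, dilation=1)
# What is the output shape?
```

Input: (3, 16, 105, 105) -> Output: (3, 64, 103, 103)

Answer: (3, 64, 103, 103)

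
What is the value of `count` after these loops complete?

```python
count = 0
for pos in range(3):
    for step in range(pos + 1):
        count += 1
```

Triangle: 1 + 2 + ... + 3
`count` takes the values: 0 → 1 → 2 → 3 → 4 → 5 → 6

Answer: 6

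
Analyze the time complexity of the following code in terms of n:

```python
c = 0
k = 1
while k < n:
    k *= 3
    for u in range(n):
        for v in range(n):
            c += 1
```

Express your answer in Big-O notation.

Each loop level contributes: log n × n × n. Multiplying the contributions gives O(n^2 log n).

Answer: O(n^2 log n)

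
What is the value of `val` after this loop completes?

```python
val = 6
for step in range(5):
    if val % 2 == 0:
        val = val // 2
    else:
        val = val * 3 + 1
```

Collatz-style transformation from 6
`val` takes the values: 6 → 3 → 10 → 5 → 16 → 8

Answer: 8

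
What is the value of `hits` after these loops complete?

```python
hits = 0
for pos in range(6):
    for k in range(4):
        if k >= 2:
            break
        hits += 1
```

Inner breaks at 2, outer runs 6 times
`hits` takes the values: 0 → 1 → 2 → 3 → 4 → 5 → 6 → 7 → 8 → 9 → 10 → 11 → 12

Answer: 12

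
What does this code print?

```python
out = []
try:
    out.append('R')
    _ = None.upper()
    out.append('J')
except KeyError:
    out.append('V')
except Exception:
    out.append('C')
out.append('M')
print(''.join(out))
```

Execution trace: 'R' (try body) → 'C' (except Exception) → 'M' (after the try/except). Output: RCM

Answer: RCM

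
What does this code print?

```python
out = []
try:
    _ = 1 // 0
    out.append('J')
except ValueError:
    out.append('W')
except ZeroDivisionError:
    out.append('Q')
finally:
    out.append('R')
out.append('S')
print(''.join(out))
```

Execution trace: 'Q' (except ZeroDivisionError) → 'R' (finally) → 'S' (after the try/except). Output: QRS

Answer: QRS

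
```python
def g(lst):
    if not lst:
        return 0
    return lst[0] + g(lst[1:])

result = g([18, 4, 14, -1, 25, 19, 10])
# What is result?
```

18 + 4 + 14 + (-1) + 25 + 19 + 10 + 0 = 89

Answer: 89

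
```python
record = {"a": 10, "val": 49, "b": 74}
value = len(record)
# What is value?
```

Trace:
`record = {"a": 10, "val": 49, "b": 74}` → record = {'a': 10, 'val': 49, 'b': 74}
`value = len(record)` → value = 3
So value = 3

Answer: 3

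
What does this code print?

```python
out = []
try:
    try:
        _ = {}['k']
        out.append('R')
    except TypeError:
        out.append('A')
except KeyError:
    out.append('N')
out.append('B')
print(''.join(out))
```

Execution trace: 'N' (outer except KeyError) → 'B' (after the try/except). Output: NB

Answer: NB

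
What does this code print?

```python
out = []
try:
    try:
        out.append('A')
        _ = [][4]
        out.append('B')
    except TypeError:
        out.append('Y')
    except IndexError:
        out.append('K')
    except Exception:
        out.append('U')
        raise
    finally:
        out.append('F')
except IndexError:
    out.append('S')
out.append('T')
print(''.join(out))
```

Execution trace: 'A' (inner try body) → 'K' (inner except IndexError) → 'F' (inner finally) → 'T' (after the try/except). Output: AKFT

Answer: AKFT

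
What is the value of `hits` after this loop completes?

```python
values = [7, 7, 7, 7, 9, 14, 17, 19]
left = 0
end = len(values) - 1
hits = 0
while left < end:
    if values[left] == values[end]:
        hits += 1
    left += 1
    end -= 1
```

Count matching pairs from ends
`hits` takes the values: 0

Answer: 0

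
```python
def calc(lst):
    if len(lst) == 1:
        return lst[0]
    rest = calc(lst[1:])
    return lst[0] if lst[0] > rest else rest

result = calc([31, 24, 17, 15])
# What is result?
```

Recursive max over [31, 24, 17, 15] = 31

Answer: 31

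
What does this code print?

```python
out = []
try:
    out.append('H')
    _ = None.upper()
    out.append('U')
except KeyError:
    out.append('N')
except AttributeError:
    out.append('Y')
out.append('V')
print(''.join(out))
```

Execution trace: 'H' (try body) → 'Y' (except AttributeError) → 'V' (after the try/except). Output: HYV

Answer: HYV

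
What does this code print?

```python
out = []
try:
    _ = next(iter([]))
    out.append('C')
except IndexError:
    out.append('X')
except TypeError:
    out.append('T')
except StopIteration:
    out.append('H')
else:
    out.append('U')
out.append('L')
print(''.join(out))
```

Execution trace: 'H' (except StopIteration) → 'L' (after the try/except). Output: HL

Answer: HL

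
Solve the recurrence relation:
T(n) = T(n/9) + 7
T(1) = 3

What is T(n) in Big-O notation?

Each step divides n by 9 and adds 7. After log_9(n) steps we reach T(1)=3. So T(n) = 7·log_9(n) + 3 = O(log n).

Answer: O(log n)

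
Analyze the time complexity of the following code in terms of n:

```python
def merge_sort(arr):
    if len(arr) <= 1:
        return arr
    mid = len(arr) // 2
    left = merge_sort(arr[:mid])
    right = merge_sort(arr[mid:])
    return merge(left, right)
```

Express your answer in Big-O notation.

This is Merge sort. Time complexity: O(n log n).

Answer: O(n log n)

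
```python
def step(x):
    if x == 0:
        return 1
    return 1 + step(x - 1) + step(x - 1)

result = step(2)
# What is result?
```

step(x) = 1 + 2·step(x-1), step(0)=1. Closed form: (1+1)·2^2 - 1 = 7.

Answer: 7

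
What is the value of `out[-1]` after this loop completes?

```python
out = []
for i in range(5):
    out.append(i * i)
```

Last element of squares 0 to 4
`out` takes the values: [] → [0] → [0, 1] → [0, 1, 4] → [0, 1, 4, 9] → [0, 1, 4, 9, 16]
So `out[-1]` = 16

Answer: 16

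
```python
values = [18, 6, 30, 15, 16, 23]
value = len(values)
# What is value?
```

Trace:
`values = [18, 6, 30, 15, 16, 23]` → values = [18, 6, 30, 15, 16, 23]
`value = len(values)` → value = 6
So value = 6

Answer: 6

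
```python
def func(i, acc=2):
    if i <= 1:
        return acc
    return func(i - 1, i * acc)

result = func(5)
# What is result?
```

Accumulator trace (n, acc): (5, 2) -> (4, 10) -> (3, 40) -> (2, 120) -> (1, 240) -> return 240

Answer: 240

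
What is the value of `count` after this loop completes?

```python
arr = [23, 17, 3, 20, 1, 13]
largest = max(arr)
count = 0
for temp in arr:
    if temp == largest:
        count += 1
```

Count of max value 23 in [23, 17, 3, 20, 1, 13]
`count` takes the values: 0 → 1

Answer: 1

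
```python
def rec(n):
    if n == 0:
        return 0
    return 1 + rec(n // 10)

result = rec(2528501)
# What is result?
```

Count of digits of 2528501: 7

Answer: 7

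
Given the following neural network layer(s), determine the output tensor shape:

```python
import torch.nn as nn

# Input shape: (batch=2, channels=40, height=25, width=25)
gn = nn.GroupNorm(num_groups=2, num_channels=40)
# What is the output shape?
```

Input: (2, 40, 25, 25) -> Output: (2, 40, 25, 25)

Answer: (2, 40, 25, 25)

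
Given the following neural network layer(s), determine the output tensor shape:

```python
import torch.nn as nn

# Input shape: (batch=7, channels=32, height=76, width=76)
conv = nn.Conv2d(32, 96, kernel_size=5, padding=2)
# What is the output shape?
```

Input: (7, 32, 76, 76) -> Output: (7, 96, 76, 76)

Answer: (7, 96, 76, 76)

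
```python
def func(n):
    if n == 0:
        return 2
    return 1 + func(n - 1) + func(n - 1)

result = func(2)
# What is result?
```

func(n) = 1 + 2·func(n-1), func(0)=2. Closed form: (2+1)·2^2 - 1 = 11.

Answer: 11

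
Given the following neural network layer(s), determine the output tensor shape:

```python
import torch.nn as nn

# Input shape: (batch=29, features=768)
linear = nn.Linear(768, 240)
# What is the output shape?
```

Input: (29, 768) -> Output: (29, 240)

Answer: (29, 240)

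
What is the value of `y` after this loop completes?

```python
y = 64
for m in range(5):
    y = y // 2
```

Halve 5 times: 64 // 2^5 = 2
`y` takes the values: 64 → 32 → 16 → 8 → 4 → 2

Answer: 2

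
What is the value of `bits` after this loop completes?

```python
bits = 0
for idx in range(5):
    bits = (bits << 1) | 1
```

Build 5 consecutive 1-bits: 0b11111
`bits` takes the values: 0 → 1 → 3 → 7 → 15 → 31

Answer: 31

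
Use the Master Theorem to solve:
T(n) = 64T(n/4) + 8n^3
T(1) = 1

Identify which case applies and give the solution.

a=64, b=4, f(n)=8n^3. log_4(64) = 3. Since c=3 = 3, Case 2 applies: T(n) = Θ(n^log_b(a) · log n) = O(n^3 log n).

Answer: O(n^3 log n) - Case 2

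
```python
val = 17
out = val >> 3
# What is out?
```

Trace:
`val = 17` → val = 17
`out = val >> 3` → out = 2
So out = 2

Answer: 2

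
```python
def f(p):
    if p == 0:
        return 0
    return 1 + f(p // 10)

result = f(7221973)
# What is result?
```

Count of digits of 7221973: 7

Answer: 7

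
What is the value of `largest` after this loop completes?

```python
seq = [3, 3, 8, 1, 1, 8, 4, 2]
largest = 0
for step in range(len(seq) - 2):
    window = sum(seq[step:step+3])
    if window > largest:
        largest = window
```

Max sum of 3-element window in [3, 3, 8, 1, 1, 8, 4, 2]
`largest` takes the values: 0 → 14

Answer: 14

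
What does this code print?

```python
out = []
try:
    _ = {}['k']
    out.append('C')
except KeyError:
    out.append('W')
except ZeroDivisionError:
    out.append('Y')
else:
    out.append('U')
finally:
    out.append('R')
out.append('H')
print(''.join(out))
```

Execution trace: 'W' (except KeyError) → 'R' (finally) → 'H' (after the try/except). Output: WRH

Answer: WRH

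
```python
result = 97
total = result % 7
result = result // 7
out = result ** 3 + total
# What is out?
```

Trace:
`result = 97` → result = 97
`total = result % 7` → total = 6
`result = result // 7` → result = 13
`out = result ** 3 + total` → out = 2203
So out = 2203

Answer: 2203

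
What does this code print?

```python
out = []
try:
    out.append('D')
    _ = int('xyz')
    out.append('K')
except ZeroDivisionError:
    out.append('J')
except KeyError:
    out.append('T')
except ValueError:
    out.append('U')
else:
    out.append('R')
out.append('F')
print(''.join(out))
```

Execution trace: 'D' (try body) → 'U' (except ValueError) → 'F' (after the try/except). Output: DUF

Answer: DUF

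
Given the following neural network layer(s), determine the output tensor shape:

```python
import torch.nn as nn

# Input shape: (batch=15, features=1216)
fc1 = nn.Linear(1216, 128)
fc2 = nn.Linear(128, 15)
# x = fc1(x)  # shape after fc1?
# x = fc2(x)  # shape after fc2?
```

Input: (15, 1216) -> after fc1: (15, 128) -> Output: (15, 15)

Answer: (15, 15)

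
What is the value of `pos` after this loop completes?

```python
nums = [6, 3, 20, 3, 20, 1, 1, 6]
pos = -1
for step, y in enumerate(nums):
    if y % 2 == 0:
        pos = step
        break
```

First even number index in [6, 3, 20, 3, 20, 1, 1, 6]
`pos` takes the values: -1 → 0

Answer: 0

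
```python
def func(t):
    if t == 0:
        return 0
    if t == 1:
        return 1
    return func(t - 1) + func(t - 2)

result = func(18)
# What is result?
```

Build up from base cases: func(0)=0, func(1)=1, func(2)=1, func(3)=2, func(4)=3, func(5)=5, func(6)=8, ..., func(18)=2584

Answer: 2584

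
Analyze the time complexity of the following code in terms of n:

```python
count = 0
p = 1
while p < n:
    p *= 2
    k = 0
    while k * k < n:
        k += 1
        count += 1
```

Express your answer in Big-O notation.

Each loop level contributes: log n × √n. Multiplying the contributions gives O(√n log n).

Answer: O(√n log n)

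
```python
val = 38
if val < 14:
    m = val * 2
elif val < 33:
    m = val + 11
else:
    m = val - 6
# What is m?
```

Trace:
`val = 38` → val = 38
`if val < 14: ...` → val < 14 is False, val < 33 is False, take else branch → m = 32
So m = 32

Answer: 32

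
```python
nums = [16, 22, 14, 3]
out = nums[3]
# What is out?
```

Trace:
`nums = [16, 22, 14, 3]` → nums = [16, 22, 14, 3]
`out = nums[3]` → out = 3
So out = 3

Answer: 3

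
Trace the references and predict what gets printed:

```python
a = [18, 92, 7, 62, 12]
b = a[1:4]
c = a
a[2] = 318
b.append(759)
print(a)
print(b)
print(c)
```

Key concept: slice vs alias.
Step by step:
`a = [18, 92, 7, 62, 12]` → a = [18, 92, 7, 62, 12]
`b = a[1:4]` → b = [92, 7, 62]
`c = a` → c = [18, 92, 7, 62, 12] (same object as a)
`a[2] = 318` → a = [18, 92, 318, 62, 12] (same object as c); c = [18, 92, 318, 62, 12] (same object as a)
`b.append(759)` → b = [92, 7, 62, 759]
`print(a)` → prints [18, 92, 318, 62, 12]
`print(b)` → prints [92, 7, 62, 759]
`print(c)` → prints [18, 92, 318, 62, 12]

Answer:
[18, 92, 318, 62, 12]
[92, 7, 62, 759]
[18, 92, 318, 62, 12]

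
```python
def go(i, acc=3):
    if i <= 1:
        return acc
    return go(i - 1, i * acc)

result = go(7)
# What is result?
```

Accumulator trace (n, acc): (7, 3) -> (6, 21) -> (5, 126) -> (4, 630) -> (3, 2520) -> (2, 7560) -> (1, 15120) -> return 15120

Answer: 15120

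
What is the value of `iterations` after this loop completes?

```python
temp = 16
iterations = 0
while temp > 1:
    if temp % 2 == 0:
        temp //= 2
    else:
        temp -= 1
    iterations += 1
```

Steps to reduce 16 to 1
`iterations` takes the values: 0 → 1 → 2 → 3 → 4

Answer: 4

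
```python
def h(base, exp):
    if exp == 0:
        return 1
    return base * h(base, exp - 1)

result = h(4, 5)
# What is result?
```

h(4, 5) = 4 * 4 * 4 * 4 * 4 = 1024

Answer: 1024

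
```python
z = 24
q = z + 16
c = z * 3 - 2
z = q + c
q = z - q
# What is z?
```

Trace:
`z = 24` → z = 24
`q = z + 16` → q = 40
`c = z * 3 - 2` → c = 70
`z = q + c` → z = 110
`q = z - q` → q = 70
So z = 110

Answer: 110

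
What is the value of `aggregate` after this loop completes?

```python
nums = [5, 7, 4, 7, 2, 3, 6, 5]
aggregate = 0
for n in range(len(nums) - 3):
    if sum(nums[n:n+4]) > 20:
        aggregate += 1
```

Count windows with sum > 20
`aggregate` takes the values: 0 → 1

Answer: 1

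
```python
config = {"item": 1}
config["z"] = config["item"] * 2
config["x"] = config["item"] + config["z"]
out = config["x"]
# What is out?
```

Trace:
`config = {"item": 1}` → config = {'item': 1}
`config["z"] = config["item"] * 2` → config = {'item': 1, 'z': 2}
`config["x"] = config["item"] + config["z"]` → config = {'item': 1, 'z': 2, 'x': 3}
`out = config["x"]` → out = 3
So out = 3

Answer: 3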